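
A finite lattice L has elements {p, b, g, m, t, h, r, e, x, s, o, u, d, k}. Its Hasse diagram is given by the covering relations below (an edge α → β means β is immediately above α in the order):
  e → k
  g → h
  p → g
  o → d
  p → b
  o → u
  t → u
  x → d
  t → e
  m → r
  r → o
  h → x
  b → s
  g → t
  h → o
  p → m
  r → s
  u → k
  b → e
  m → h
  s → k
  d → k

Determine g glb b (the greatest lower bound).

Common lower bounds of {g, b}: p.
The greatest among these is p.

p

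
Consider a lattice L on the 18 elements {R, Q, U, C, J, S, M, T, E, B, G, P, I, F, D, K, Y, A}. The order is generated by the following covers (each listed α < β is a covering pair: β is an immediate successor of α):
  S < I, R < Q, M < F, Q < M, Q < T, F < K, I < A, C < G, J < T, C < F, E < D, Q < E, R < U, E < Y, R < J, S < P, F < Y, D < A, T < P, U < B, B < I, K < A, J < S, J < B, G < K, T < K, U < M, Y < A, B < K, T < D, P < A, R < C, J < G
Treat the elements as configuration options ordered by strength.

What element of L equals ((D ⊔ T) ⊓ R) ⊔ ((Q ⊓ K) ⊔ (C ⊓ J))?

D ∨ T = D
D ∧ R = R
Q ∧ K = Q
C ∧ J = R
Q ∨ R = Q
R ∨ Q = Q

Q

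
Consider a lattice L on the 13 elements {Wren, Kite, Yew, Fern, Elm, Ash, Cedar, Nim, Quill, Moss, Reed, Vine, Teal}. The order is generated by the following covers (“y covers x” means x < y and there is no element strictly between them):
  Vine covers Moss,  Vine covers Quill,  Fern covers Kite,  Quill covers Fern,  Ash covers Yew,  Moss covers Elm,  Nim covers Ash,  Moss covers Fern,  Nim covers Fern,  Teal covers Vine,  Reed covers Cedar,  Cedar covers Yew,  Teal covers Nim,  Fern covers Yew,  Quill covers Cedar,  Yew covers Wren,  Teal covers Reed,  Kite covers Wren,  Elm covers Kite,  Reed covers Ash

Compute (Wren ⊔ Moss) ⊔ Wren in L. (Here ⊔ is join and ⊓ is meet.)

Wren ∨ Moss = Moss
Moss ∨ Wren = Moss

Moss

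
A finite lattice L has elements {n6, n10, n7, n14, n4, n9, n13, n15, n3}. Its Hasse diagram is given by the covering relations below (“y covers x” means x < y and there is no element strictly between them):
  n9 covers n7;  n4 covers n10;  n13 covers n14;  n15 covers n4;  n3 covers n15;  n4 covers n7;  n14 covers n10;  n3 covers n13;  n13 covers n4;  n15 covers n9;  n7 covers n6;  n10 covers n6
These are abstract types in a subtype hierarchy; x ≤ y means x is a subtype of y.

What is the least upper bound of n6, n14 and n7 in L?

n13

Common upper bounds of {n6, n14, n7}: n13, n3.
The least among these is n13.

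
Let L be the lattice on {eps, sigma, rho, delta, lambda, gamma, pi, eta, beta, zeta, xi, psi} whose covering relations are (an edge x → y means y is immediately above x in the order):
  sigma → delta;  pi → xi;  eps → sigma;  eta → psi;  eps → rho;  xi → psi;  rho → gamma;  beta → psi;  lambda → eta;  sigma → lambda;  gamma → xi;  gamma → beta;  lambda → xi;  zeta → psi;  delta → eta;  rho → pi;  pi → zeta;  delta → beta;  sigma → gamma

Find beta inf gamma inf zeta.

Common lower bounds of {beta, gamma, zeta}: eps, rho.
The greatest among these is rho.

rho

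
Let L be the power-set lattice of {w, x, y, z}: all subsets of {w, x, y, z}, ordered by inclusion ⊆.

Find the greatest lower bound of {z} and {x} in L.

{}

Under ⊆, meet is intersection: {z} ∩ {x} = {}.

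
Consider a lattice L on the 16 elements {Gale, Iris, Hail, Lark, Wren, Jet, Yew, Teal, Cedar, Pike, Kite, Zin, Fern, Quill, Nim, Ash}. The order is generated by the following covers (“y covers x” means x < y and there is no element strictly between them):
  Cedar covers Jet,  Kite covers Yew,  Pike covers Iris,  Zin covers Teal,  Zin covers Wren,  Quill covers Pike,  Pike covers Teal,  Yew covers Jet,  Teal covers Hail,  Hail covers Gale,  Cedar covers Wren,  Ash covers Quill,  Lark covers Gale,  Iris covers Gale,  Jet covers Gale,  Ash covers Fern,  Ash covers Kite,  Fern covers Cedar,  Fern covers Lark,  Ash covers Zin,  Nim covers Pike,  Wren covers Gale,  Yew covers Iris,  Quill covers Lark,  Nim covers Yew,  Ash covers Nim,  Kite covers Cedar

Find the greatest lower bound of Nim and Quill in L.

Pike

Common lower bounds of {Nim, Quill}: Gale, Hail, Iris, Pike, Teal.
The greatest among these is Pike.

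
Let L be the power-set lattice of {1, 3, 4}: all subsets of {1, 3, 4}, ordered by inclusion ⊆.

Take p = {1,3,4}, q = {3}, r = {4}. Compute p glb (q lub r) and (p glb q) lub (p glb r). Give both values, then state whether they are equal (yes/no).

q lub r = {3,4}, so p glb (q lub r) = {1,3,4} glb {3,4} = {3,4}.
p glb q = {3} and p glb r = {4}, so (p glb q) lub (p glb r) = {3} lub {4} = {3,4}.
Equal: yes.

{3,4}; {3,4}; yes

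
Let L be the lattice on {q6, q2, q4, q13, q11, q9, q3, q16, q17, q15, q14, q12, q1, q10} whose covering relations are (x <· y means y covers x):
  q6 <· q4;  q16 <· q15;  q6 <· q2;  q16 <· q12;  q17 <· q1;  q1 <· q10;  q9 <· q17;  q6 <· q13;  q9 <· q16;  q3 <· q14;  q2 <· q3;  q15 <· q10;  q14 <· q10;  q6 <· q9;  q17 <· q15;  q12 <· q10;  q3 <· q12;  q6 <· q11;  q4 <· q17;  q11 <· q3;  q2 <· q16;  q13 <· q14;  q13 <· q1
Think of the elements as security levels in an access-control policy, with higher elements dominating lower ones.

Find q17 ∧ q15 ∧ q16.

Common lower bounds of {q17, q15, q16}: q6, q9.
The greatest among these is q9.

q9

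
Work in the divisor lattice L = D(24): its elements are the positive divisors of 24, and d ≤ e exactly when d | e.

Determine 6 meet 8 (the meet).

In the divisibility order, the meet is the greatest common divisor: gcd(6, 8) = 2.

2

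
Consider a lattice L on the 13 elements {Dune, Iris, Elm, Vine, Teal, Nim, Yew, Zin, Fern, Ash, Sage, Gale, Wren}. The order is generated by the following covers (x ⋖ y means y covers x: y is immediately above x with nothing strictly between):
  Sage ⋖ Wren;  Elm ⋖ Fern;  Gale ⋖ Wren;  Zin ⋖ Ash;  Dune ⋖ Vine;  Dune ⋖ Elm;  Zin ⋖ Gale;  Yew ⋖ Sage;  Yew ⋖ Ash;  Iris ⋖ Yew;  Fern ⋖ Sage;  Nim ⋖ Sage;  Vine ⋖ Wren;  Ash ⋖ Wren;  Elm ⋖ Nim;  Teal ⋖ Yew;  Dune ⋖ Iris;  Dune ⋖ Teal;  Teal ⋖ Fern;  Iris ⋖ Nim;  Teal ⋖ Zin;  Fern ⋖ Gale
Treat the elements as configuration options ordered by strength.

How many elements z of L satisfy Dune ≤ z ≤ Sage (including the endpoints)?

The interval [Dune, Sage] = {Dune, Elm, Fern, Iris, Nim, Sage, Teal, Yew}, which has 8 elements.

8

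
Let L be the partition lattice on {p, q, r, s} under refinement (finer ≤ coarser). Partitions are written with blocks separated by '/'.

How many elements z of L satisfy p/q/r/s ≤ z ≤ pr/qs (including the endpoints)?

The interval [p/q/r/s, pr/qs] = {p/q/r/s, p/qs/r, pr/q/s, pr/qs}, which has 4 elements.

4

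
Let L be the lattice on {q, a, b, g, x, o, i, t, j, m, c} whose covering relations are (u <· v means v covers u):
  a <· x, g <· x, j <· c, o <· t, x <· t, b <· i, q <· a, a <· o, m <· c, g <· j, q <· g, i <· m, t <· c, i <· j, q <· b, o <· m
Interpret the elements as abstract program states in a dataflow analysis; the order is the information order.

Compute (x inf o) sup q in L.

a

x ∧ o = a
a ∨ q = a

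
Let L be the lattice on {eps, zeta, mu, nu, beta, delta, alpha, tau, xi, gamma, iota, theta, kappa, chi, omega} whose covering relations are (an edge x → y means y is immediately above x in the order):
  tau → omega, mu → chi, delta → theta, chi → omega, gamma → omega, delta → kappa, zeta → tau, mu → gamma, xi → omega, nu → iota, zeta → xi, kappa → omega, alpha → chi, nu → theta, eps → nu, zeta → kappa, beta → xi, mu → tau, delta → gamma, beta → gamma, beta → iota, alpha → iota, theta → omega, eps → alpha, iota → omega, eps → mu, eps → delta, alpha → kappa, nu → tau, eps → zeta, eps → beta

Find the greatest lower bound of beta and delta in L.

eps

Common lower bounds of {beta, delta}: eps.
The greatest among these is eps.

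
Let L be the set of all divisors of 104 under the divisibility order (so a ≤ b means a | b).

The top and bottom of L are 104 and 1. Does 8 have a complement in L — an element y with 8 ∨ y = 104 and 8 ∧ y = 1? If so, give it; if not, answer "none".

13

Need y with 8 ∨ y = 104 and 8 ∧ y = 1.
Checking each element gives: 13.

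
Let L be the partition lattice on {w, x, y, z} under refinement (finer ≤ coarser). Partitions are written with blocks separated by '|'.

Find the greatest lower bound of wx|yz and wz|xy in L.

Common lower bounds of {wx|yz, wz|xy}: w|x|y|z.
The greatest among these is w|x|y|z.

w|x|y|z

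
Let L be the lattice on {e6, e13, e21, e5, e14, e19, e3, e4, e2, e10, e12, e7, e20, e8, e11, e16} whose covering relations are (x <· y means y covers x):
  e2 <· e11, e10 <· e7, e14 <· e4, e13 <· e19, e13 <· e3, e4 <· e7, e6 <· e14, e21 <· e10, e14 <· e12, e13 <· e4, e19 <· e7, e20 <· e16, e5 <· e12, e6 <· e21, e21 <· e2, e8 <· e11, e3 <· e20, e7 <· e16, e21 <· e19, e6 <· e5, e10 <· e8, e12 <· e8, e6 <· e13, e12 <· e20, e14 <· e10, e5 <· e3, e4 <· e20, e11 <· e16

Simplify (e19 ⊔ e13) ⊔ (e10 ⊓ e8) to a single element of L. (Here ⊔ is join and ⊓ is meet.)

e7

e19 ∨ e13 = e19
e10 ∧ e8 = e10
e19 ∨ e10 = e7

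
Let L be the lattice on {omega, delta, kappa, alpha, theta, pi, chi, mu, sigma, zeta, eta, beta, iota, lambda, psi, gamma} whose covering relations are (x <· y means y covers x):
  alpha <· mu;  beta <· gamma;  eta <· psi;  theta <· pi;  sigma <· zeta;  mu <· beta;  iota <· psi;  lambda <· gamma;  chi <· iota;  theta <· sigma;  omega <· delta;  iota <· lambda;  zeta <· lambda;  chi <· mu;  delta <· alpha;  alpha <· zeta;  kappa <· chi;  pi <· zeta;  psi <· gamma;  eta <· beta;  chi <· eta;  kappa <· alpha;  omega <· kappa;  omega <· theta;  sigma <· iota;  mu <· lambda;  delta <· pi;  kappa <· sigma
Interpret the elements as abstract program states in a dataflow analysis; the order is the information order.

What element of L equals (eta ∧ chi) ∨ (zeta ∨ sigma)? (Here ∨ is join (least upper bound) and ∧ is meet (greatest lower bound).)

lambda

eta ∧ chi = chi
zeta ∨ sigma = zeta
chi ∨ zeta = lambda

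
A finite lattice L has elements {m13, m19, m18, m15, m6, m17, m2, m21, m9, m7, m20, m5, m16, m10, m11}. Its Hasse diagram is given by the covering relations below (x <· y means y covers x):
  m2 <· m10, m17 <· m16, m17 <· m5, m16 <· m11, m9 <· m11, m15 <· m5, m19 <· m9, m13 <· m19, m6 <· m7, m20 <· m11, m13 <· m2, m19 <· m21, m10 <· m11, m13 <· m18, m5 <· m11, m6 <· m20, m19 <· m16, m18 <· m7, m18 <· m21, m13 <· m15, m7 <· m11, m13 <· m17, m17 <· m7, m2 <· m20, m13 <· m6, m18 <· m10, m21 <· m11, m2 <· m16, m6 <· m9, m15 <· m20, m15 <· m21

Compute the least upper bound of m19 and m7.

Common upper bounds of {m19, m7}: m11.
The least among these is m11.

m11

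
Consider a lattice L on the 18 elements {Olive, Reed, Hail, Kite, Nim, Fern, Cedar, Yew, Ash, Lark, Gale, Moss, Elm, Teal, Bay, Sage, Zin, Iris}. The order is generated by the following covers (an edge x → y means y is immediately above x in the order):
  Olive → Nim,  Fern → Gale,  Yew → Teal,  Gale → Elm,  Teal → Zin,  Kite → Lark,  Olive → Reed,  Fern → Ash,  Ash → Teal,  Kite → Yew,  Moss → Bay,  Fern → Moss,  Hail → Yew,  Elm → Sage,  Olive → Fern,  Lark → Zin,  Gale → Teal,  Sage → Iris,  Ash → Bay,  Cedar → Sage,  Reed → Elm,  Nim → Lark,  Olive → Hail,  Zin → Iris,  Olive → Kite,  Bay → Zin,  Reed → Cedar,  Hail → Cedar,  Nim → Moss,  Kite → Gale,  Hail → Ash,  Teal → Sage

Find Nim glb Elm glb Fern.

Common lower bounds of {Nim, Elm, Fern}: Olive.
The greatest among these is Olive.

Olive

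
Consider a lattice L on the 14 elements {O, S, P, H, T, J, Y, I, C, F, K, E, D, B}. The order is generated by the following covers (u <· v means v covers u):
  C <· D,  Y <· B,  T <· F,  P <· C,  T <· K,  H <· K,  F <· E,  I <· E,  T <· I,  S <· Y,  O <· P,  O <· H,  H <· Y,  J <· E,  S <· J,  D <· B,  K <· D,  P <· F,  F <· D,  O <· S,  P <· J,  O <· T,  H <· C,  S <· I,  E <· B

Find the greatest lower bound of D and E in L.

Common lower bounds of {D, E}: F, O, P, T.
The greatest among these is F.

F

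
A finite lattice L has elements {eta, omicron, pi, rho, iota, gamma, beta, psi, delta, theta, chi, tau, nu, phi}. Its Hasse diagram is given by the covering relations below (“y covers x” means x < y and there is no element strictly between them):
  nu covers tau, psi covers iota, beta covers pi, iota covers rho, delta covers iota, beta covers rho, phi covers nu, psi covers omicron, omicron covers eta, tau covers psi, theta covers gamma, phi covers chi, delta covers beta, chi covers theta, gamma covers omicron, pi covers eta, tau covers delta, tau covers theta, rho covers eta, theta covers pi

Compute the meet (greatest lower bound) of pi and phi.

pi

Common lower bounds of {pi, phi}: eta, pi.
The greatest among these is pi.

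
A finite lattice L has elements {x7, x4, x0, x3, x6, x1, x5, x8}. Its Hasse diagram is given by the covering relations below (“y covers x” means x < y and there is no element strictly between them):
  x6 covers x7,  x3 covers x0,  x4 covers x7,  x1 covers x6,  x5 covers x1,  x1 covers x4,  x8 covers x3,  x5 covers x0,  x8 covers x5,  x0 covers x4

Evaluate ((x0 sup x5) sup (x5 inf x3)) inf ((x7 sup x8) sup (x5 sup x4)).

x5

x0 ∨ x5 = x5
x5 ∧ x3 = x0
x5 ∨ x0 = x5
x7 ∨ x8 = x8
x5 ∨ x4 = x5
x8 ∨ x5 = x8
x5 ∧ x8 = x5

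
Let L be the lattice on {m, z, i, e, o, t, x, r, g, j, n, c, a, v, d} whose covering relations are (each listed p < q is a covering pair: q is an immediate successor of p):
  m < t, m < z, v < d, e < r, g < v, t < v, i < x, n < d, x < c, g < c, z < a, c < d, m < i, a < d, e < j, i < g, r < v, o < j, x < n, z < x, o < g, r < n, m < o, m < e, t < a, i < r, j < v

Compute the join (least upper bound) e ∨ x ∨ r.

n

Common upper bounds of {e, x, r}: d, n.
The least among these is n.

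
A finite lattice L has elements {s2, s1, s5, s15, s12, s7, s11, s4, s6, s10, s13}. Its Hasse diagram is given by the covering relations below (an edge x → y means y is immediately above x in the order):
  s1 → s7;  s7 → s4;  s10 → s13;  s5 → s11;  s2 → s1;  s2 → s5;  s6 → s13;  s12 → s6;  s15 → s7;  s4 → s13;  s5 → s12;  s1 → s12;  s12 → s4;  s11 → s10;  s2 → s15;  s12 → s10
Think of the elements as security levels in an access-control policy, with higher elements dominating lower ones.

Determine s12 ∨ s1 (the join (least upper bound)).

s12

Common upper bounds of {s12, s1}: s10, s12, s13, s4, s6.
The least among these is s12.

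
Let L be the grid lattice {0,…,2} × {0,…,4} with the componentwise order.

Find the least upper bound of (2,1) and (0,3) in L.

(2,3)

In a product of chains, the join is componentwise max, giving (2,3).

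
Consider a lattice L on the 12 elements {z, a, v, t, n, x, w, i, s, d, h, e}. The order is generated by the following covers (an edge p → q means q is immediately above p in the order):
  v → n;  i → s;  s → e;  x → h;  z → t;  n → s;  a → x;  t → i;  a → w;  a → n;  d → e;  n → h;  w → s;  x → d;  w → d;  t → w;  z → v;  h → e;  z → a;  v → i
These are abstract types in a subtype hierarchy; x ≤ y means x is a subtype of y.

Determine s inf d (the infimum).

w

Common lower bounds of {s, d}: a, t, w, z.
The greatest among these is w.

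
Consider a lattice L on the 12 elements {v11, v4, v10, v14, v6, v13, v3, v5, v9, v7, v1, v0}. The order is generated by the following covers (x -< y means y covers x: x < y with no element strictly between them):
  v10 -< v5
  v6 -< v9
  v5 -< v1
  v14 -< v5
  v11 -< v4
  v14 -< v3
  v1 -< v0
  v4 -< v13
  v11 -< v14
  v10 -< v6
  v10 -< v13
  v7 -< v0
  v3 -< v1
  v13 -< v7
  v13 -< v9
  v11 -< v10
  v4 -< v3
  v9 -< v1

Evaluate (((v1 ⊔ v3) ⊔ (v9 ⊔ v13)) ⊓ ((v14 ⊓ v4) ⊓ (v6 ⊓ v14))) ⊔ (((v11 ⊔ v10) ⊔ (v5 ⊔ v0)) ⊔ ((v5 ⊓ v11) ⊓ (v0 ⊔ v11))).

v1 ∨ v3 = v1
v9 ∨ v13 = v9
v1 ∨ v9 = v1
v14 ∧ v4 = v11
v6 ∧ v14 = v11
v11 ∧ v11 = v11
v1 ∧ v11 = v11
v11 ∨ v10 = v10
v5 ∨ v0 = v0
v10 ∨ v0 = v0
v5 ∧ v11 = v11
v0 ∨ v11 = v0
v11 ∧ v0 = v11
v0 ∨ v11 = v0
v11 ∨ v0 = v0

v0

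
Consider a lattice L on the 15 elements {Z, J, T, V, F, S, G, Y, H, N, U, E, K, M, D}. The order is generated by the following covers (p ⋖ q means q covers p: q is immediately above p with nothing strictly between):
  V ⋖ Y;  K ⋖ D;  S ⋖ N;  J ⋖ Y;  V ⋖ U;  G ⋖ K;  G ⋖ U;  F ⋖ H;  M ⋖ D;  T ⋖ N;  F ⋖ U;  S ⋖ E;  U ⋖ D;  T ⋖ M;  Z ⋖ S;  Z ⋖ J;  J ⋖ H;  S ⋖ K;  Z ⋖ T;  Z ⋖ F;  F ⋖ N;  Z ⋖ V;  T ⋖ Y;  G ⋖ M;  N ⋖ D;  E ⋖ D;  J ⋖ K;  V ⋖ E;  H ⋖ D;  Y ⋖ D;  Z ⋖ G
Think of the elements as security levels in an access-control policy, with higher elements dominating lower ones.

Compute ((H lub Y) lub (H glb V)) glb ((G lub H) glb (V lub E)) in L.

H ∨ Y = D
H ∧ V = Z
D ∨ Z = D
G ∨ H = D
V ∨ E = E
D ∧ E = E
D ∧ E = E

E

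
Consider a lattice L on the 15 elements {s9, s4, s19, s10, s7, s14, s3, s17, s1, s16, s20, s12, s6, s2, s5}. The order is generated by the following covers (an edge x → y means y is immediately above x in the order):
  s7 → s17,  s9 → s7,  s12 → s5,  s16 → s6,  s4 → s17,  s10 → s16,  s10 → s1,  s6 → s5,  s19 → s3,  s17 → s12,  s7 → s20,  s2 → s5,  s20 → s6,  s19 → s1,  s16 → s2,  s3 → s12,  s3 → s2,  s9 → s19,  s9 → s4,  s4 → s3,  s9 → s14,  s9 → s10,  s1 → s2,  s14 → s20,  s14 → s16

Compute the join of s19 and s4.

Common upper bounds of {s19, s4}: s12, s2, s3, s5.
The least among these is s3.

s3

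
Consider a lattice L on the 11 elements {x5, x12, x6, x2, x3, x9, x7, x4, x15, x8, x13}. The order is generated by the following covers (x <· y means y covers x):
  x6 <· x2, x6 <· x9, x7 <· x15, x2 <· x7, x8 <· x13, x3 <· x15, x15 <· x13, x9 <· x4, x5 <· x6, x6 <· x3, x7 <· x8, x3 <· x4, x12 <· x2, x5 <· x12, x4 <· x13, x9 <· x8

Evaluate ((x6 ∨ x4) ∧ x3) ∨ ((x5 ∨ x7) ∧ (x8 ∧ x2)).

x6 ∨ x4 = x4
x4 ∧ x3 = x3
x5 ∨ x7 = x7
x8 ∧ x2 = x2
x7 ∧ x2 = x2
x3 ∨ x2 = x15

x15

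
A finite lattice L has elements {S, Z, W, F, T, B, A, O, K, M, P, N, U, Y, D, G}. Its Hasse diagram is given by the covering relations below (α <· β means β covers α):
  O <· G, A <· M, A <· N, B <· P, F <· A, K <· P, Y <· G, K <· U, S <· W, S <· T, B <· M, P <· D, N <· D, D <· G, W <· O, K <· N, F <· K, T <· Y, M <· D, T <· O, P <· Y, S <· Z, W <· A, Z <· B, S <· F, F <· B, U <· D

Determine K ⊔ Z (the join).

Common upper bounds of {K, Z}: D, G, P, Y.
The least among these is P.

P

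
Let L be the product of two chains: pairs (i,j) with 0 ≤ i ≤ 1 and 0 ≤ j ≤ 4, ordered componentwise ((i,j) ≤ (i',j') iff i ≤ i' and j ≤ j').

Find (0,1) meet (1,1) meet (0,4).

(0,1)

Common lower bounds of {(0,1), (1,1), (0,4)}: (0,0), (0,1).
The greatest among these is (0,1).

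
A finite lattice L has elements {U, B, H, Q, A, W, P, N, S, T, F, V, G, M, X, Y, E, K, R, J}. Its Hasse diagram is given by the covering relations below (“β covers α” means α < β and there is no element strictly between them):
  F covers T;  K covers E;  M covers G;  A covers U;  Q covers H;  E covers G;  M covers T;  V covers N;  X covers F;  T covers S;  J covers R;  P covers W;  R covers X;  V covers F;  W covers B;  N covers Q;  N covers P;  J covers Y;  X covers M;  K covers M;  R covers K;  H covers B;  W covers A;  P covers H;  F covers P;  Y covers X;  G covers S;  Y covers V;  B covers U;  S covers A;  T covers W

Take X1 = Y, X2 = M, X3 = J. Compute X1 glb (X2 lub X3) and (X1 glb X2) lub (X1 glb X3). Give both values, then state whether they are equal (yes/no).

Y; Y; yes

X2 lub X3 = J, so X1 glb (X2 lub X3) = Y glb J = Y.
X1 glb X2 = M and X1 glb X3 = Y, so (X1 glb X2) lub (X1 glb X3) = M lub Y = Y.
Equal: yes.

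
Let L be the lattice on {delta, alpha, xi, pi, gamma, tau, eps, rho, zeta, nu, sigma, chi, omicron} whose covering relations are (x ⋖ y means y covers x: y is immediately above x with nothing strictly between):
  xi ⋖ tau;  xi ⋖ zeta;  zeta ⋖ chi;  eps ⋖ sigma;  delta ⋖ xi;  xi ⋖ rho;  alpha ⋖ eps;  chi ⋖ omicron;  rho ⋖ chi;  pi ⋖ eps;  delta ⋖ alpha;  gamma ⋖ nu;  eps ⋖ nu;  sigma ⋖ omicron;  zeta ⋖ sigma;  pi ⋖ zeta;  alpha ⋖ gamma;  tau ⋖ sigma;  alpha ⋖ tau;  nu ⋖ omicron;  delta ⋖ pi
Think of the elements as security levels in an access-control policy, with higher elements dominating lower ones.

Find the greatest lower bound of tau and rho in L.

Common lower bounds of {tau, rho}: delta, xi.
The greatest among these is xi.

xi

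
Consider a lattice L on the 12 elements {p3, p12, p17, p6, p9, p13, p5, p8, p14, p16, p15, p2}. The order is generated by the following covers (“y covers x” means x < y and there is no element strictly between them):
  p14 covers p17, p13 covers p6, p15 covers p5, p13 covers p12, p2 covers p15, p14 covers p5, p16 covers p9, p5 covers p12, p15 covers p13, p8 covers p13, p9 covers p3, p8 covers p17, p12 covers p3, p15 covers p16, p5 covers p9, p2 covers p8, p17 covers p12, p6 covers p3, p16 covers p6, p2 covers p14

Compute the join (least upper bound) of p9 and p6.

Common upper bounds of {p9, p6}: p15, p16, p2.
The least among these is p16.

p16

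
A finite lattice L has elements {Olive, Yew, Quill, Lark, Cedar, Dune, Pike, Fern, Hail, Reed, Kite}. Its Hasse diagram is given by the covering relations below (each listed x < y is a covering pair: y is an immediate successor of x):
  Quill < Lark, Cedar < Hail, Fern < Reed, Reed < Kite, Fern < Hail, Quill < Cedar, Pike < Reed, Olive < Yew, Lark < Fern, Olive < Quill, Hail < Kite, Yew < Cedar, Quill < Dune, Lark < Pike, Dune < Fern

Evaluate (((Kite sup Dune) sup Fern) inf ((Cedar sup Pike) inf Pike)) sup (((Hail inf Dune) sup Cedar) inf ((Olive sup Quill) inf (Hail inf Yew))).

Kite ∨ Dune = Kite
Kite ∨ Fern = Kite
Cedar ∨ Pike = Kite
Kite ∧ Pike = Pike
Kite ∧ Pike = Pike
Hail ∧ Dune = Dune
Dune ∨ Cedar = Hail
Olive ∨ Quill = Quill
Hail ∧ Yew = Yew
Quill ∧ Yew = Olive
Hail ∧ Olive = Olive
Pike ∨ Olive = Pike

Pike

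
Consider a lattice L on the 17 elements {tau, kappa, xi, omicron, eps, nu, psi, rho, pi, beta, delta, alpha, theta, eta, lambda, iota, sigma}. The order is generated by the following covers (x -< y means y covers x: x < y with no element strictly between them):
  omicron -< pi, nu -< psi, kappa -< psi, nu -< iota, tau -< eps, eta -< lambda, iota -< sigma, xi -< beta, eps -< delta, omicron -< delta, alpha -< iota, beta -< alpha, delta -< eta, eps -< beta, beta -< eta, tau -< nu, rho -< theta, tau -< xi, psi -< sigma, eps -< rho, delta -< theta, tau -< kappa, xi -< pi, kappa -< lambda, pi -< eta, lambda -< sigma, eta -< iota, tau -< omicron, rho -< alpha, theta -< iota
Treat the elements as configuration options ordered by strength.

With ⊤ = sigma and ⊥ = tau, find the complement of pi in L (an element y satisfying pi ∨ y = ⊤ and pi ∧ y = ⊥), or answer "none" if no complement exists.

Need y with pi ∨ y = sigma and pi ∧ y = tau.
Checking each element gives: psi.

psi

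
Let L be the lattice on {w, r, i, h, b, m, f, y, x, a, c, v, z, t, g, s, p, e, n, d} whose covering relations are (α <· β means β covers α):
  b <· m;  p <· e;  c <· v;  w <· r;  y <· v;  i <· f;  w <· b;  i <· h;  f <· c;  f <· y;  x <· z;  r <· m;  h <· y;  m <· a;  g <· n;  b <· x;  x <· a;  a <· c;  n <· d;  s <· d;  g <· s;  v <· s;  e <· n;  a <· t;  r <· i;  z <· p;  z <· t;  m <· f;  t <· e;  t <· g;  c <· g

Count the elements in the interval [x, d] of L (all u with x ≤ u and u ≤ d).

The interval [x, d] = {a, c, d, e, g, n, p, s, t, v, x, z}, which has 12 elements.

12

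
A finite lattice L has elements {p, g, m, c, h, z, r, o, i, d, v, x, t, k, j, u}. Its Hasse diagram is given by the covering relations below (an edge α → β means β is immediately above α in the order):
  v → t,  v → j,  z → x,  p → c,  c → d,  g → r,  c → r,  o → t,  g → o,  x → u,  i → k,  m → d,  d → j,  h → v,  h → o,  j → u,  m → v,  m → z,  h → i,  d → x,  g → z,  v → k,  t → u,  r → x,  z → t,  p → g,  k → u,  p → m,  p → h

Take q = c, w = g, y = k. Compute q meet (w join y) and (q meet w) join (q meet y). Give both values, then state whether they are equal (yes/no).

c; p; no

w join y = u, so q meet (w join y) = c meet u = c.
q meet w = p and q meet y = p, so (q meet w) join (q meet y) = p join p = p.
Equal: no.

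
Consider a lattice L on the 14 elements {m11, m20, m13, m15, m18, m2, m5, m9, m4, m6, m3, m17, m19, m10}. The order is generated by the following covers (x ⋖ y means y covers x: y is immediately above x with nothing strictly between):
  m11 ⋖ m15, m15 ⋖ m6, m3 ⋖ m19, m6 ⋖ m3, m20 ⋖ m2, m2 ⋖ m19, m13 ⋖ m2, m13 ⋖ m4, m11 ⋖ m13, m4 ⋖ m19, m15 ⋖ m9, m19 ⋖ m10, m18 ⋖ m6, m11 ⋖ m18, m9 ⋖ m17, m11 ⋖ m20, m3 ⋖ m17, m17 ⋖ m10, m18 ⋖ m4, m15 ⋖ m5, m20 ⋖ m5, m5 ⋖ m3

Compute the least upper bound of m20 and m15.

Common upper bounds of {m20, m15}: m10, m17, m19, m3, m5.
The least among these is m5.

m5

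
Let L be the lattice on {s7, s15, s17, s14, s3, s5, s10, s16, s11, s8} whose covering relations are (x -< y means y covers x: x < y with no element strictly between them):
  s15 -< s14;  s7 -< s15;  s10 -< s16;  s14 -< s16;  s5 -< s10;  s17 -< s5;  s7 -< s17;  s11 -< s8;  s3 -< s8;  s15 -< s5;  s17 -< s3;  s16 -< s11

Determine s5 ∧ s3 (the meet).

Common lower bounds of {s5, s3}: s17, s7.
The greatest among these is s17.

s17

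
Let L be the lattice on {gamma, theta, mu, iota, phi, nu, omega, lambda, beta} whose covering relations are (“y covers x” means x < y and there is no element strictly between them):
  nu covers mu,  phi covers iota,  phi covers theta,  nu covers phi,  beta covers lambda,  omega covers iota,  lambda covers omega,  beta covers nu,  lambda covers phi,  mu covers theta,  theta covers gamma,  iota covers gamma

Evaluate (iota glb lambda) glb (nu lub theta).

iota ∧ lambda = iota
nu ∨ theta = nu
iota ∧ nu = iota

iota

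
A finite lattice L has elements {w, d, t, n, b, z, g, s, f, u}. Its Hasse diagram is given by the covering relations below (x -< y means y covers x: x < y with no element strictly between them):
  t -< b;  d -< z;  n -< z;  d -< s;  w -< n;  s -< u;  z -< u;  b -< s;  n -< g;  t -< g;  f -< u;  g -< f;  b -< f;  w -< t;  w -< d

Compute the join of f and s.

Common upper bounds of {f, s}: u.
The least among these is u.

u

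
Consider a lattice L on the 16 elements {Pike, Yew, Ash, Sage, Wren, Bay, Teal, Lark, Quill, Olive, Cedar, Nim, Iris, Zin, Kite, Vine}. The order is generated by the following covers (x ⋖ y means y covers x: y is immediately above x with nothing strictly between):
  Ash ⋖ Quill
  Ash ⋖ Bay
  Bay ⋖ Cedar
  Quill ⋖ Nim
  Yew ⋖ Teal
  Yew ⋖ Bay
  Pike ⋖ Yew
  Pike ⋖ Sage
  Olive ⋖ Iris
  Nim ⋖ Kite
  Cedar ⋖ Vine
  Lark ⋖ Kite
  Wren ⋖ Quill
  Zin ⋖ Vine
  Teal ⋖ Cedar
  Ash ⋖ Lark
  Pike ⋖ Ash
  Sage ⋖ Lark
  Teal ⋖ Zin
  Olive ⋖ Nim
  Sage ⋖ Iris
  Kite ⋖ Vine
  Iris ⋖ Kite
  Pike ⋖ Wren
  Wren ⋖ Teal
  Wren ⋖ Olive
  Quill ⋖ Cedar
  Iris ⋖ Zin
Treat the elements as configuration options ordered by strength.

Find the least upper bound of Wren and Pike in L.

Common upper bounds of {Wren, Pike}: Cedar, Iris, Kite, Nim, Olive, Quill, Teal, Vine, Wren, Zin.
The least among these is Wren.

Wren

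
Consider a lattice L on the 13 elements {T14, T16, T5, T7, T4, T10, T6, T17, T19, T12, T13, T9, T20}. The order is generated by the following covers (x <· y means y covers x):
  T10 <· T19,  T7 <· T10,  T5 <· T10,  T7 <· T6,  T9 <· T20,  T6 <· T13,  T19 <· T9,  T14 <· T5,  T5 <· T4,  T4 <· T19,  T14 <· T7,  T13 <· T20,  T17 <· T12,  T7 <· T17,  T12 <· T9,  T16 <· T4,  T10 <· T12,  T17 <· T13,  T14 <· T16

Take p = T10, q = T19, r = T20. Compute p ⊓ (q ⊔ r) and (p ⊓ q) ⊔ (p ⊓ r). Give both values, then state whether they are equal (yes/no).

q ⊔ r = T20, so p ⊓ (q ⊔ r) = T10 ⊓ T20 = T10.
p ⊓ q = T10 and p ⊓ r = T10, so (p ⊓ q) ⊔ (p ⊓ r) = T10 ⊔ T10 = T10.
Equal: yes.

T10; T10; yes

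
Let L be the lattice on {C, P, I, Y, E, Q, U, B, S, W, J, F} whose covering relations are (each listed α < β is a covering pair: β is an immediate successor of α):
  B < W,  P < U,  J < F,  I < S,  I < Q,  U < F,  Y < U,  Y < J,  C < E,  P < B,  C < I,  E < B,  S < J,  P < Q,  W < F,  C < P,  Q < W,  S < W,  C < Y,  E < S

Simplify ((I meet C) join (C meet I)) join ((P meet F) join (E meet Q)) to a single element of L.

I ∧ C = C
C ∧ I = C
C ∨ C = C
P ∧ F = P
E ∧ Q = C
P ∨ C = P
C ∨ P = P

P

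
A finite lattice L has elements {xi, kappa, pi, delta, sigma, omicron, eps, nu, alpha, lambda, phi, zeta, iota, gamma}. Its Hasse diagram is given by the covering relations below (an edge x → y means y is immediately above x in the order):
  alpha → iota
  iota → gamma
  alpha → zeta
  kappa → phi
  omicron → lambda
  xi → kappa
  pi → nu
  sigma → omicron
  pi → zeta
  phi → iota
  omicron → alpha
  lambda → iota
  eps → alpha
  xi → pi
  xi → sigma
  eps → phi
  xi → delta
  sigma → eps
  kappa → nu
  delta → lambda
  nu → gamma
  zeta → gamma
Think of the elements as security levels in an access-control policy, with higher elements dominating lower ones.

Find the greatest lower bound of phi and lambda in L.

sigma

Common lower bounds of {phi, lambda}: sigma, xi.
The greatest among these is sigma.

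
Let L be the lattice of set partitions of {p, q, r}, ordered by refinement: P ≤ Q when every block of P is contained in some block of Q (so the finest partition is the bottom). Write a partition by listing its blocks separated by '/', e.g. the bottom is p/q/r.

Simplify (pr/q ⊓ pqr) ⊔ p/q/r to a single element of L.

pr/q

pr/q ∧ pqr = pr/q
pr/q ∨ p/q/r = pr/q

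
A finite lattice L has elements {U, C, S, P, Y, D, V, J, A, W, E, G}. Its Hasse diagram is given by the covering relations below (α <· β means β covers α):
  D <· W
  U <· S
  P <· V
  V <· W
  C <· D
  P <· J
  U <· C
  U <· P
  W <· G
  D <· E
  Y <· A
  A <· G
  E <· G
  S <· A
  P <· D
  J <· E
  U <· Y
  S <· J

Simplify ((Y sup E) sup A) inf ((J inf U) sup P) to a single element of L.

P

Y ∨ E = G
G ∨ A = G
J ∧ U = U
U ∨ P = P
G ∧ P = P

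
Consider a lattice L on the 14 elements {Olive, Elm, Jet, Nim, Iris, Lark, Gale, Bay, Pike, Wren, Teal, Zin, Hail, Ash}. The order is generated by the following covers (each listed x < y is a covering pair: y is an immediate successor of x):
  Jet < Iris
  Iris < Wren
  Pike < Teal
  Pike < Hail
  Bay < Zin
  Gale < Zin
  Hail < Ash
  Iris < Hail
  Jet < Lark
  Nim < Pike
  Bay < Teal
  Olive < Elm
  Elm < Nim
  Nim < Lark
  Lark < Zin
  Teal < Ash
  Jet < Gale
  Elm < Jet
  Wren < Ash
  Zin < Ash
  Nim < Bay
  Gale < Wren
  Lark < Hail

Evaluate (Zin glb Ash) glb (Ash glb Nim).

Nim

Zin ∧ Ash = Zin
Ash ∧ Nim = Nim
Zin ∧ Nim = Nim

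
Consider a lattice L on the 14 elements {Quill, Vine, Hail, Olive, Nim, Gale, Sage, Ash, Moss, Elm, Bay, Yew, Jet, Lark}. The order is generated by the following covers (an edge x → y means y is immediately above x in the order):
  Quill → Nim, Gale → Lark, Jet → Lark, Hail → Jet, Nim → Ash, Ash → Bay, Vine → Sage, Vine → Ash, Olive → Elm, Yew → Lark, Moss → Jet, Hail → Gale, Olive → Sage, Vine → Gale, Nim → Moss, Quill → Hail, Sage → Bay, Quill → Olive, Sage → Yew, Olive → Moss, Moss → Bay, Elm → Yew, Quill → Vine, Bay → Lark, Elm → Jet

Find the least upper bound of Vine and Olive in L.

Sage

Common upper bounds of {Vine, Olive}: Bay, Lark, Sage, Yew.
The least among these is Sage.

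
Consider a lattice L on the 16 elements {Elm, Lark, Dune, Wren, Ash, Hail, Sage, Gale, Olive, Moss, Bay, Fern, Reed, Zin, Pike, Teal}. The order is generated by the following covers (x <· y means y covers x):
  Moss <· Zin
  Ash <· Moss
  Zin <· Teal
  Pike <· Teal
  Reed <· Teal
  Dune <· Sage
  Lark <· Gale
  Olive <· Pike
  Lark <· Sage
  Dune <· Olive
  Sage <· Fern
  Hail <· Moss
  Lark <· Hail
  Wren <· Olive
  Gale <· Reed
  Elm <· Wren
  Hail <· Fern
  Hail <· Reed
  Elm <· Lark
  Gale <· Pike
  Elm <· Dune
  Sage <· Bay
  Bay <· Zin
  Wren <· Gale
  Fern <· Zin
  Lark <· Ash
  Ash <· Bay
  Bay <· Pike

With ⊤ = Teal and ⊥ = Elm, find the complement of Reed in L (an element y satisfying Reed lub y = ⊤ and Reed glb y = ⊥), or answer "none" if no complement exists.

Dune

Need y with Reed ∨ y = Teal and Reed ∧ y = Elm.
Checking each element gives: Dune.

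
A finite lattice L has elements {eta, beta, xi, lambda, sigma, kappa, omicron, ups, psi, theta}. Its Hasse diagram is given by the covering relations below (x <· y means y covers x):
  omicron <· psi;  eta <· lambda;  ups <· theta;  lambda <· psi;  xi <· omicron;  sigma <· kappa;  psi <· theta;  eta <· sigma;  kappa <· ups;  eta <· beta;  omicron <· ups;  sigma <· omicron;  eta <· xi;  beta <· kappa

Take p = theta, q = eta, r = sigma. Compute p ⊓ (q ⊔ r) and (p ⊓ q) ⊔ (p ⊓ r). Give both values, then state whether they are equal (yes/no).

q ⊔ r = sigma, so p ⊓ (q ⊔ r) = theta ⊓ sigma = sigma.
p ⊓ q = eta and p ⊓ r = sigma, so (p ⊓ q) ⊔ (p ⊓ r) = eta ⊔ sigma = sigma.
Equal: yes.

sigma; sigma; yes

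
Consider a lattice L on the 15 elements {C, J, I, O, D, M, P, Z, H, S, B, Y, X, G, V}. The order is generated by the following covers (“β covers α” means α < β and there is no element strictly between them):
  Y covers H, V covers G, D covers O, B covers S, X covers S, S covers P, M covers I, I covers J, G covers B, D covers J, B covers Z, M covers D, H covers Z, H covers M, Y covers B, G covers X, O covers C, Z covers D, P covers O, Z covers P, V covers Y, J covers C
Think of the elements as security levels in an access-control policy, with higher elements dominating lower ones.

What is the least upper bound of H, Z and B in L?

Y

Common upper bounds of {H, Z, B}: V, Y.
The least among these is Y.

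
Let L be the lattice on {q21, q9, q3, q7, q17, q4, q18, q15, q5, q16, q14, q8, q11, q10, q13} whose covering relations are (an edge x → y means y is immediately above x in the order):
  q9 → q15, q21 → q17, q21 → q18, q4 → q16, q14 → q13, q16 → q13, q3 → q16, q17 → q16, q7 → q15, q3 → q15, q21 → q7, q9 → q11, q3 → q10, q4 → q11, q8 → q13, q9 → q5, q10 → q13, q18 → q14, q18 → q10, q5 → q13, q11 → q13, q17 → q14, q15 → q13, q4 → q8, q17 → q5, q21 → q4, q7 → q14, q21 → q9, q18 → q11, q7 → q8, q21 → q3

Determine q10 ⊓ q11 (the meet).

Common lower bounds of {q10, q11}: q18, q21.
The greatest among these is q18.

q18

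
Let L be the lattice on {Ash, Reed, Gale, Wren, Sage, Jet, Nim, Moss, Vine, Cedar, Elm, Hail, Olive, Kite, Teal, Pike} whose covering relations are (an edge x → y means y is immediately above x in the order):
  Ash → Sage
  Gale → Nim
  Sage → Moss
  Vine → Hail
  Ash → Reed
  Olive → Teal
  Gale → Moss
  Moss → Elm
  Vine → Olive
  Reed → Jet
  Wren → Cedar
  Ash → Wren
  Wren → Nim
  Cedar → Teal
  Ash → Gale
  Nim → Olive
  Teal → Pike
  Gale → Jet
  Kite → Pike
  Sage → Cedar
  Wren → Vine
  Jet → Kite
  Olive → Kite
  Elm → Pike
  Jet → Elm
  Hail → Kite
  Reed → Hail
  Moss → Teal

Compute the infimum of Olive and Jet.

Gale

Common lower bounds of {Olive, Jet}: Ash, Gale.
The greatest among these is Gale.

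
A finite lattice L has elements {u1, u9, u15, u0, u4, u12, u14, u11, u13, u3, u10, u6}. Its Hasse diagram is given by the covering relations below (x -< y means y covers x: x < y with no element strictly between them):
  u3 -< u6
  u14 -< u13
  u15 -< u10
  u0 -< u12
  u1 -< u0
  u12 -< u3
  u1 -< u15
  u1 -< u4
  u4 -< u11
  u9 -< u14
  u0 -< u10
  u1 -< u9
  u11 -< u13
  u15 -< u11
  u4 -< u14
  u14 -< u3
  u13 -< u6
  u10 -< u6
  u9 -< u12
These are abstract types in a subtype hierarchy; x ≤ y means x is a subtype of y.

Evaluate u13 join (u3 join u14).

u6

u3 ∨ u14 = u3
u13 ∨ u3 = u6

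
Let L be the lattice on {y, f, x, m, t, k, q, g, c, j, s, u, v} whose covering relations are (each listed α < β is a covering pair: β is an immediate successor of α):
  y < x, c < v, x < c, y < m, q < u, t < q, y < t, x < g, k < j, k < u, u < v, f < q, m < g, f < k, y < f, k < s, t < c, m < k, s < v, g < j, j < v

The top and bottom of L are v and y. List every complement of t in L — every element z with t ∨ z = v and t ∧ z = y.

Need z with t ∨ z = v and t ∧ z = y.
Checking each element gives: g, j, s.

g, j, s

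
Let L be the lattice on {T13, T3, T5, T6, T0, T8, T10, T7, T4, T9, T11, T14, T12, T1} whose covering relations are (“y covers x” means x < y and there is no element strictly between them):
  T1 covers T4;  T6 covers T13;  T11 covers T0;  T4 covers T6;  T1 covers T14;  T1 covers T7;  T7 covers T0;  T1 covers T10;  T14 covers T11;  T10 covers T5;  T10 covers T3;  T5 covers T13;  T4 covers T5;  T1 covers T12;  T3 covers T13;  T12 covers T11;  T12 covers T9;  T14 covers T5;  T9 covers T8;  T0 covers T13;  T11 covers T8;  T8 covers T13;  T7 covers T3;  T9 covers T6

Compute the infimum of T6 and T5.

T13

Common lower bounds of {T6, T5}: T13.
The greatest among these is T13.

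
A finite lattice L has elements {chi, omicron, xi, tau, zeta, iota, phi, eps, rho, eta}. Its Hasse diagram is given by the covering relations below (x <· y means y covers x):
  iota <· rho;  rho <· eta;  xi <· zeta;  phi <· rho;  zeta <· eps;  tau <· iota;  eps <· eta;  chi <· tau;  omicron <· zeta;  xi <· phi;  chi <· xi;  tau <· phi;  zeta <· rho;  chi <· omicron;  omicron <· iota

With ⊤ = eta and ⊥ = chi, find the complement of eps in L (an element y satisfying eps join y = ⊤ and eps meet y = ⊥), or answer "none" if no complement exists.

Need y with eps ∨ y = eta and eps ∧ y = chi.
Checking each element gives: tau.

tau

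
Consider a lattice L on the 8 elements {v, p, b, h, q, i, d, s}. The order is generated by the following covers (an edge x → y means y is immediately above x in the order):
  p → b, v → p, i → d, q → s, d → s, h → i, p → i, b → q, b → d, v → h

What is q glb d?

Common lower bounds of {q, d}: b, p, v.
The greatest among these is b.

b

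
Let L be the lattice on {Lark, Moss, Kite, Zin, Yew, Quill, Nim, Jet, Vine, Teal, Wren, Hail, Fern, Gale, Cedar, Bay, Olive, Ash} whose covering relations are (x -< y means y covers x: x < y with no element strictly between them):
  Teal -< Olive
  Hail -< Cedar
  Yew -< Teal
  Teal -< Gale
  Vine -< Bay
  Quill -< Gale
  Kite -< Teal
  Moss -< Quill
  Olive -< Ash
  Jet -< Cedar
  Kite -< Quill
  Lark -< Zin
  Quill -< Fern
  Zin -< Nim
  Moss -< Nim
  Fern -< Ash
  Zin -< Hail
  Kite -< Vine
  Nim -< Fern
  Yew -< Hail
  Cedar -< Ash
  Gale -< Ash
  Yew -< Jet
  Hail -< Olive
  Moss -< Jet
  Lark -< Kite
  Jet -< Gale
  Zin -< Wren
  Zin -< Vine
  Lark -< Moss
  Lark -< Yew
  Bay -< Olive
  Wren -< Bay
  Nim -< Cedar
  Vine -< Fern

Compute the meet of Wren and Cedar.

Zin

Common lower bounds of {Wren, Cedar}: Lark, Zin.
The greatest among these is Zin.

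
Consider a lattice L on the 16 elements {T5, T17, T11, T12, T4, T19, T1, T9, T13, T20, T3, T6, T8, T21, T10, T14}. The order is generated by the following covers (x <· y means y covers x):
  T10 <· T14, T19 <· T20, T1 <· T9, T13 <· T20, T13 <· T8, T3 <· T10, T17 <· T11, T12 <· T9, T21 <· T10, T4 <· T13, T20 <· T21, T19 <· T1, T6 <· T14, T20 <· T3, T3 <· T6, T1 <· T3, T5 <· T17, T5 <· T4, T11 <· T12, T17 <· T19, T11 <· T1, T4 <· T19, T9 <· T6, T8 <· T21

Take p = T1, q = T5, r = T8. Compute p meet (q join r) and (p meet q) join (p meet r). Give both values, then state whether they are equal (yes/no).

T4; T4; yes

q join r = T8, so p meet (q join r) = T1 meet T8 = T4.
p meet q = T5 and p meet r = T4, so (p meet q) join (p meet r) = T5 join T4 = T4.
Equal: yes.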